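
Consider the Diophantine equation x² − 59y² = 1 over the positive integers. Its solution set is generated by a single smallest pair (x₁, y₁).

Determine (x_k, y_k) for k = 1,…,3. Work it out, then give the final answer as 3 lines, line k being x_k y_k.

530 69
561799 73140
595506410 77528331

√59 → a₀=7, period (1,2,7,2,1,14); ℓ=6 even so k=5
k=0  a_k=7  p_k/q_k = 7/1
k=1  a_k=1  p_k/q_k = 8/1
k=2  a_k=2  p_k/q_k = 23/3
k=3  a_k=7  p_k/q_k = 169/22
k=4  a_k=2  p_k/q_k = 361/47
k=5  a_k=1  p_k/q_k = 530/69
→ (530, 69).  Check: 530²=280900, 59·69²=280899, difference 1.
k=2:  x_2 = 530·530+59·69·69 = 561799,  y_2 = 530·69+69·530 = 73140
k=3:  x_3 = 530·561799+59·69·73140 = 595506410,  y_3 = 530·73140+69·561799 = 77528331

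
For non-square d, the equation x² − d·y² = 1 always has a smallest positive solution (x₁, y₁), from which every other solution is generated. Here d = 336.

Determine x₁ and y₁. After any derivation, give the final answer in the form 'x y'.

55 3

√336 = [18; 3,36, …], period ℓ=2 (even) → k=1
a_0=18:  p_0=18·1+0=18,  q_0=18·0+1=1
a_1=3:  p_1=3·18+1=55,  q_1=3·1+0=3
fundamental: x₁=55, y₁=3  (since 3025 − 336·9 = 1)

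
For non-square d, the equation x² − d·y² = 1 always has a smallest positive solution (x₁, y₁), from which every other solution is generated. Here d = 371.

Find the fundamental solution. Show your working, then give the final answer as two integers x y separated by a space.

[19; 3,1,4,1,3,38] for √371; ℓ=6 ⇒ convergent index 5
i=0: a=19 ⇒ p=19, q=1
i=1: a=3 ⇒ p=58, q=3
…
i=3: a=4 ⇒ p=366, q=19
i=4: a=1 ⇒ p=443, q=23
i=5: a=3 ⇒ p=1695, q=88
→ (1695, 88).  Check: 1695²=2873025, 371·88²=2873024, difference 1.

1695 88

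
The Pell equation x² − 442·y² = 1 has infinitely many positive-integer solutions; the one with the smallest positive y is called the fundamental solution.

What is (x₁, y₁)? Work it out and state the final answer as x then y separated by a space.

[21; 42] for √442; ℓ=1 ⇒ convergent index 1
step 0: (21, 1)  from 21·(1,0) + (0,1)
step 1: (883, 42)  from 42·(21,1) + (1,0)
(x₁, y₁) = (883, 42);  883² − 442·42² = 1 ✓

883 42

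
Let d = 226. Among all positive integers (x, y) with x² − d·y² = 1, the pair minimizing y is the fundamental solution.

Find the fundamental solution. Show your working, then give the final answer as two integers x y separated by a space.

451 30

[15; 30] for √226; ℓ=1 ⇒ convergent index 1
a_0=15:  p_0=15·1+0=15,  q_0=15·0+1=1
a_1=30:  p_1=30·15+1=451,  q_1=30·1+0=30
(x₁, y₁) = (451, 30);  451² − 226·30² = 1 ✓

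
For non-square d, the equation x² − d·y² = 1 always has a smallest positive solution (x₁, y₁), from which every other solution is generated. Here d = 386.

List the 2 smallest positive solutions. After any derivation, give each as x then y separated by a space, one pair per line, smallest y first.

111555 5678
24889036049 1266818580

√386 = [19; 1,1,1,4,1,18,1,4,1,1,1,38, …], period ℓ=12 (even) → k=11
a_0=19:  p_0=19·1+0=19,  q_0=19·0+1=1
a_1=1:  p_1=1·19+1=20,  q_1=1·1+0=1
a_2=1:  p_2=1·20+19=39,  q_2=1·1+1=2
a_3=1:  p_3=1·39+20=59,  q_3=1·2+1=3
a_4=4:  p_4=4·59+39=275,  q_4=4·3+2=14
a_5=1:  p_5=1·275+59=334,  q_5=1·14+3=17
a_6=18:  p_6=18·334+275=6287,  q_6=18·17+14=320
…
a_8=4:  p_8=4·6621+6287=32771,  q_8=4·337+320=1668
a_9=1:  p_9=1·32771+6621=39392,  q_9=1·1668+337=2005
a_10=1:  p_10=1·39392+32771=72163,  q_10=1·2005+1668=3673
a_11=1:  p_11=1·72163+39392=111555,  q_11=1·3673+2005=5678
(x₁, y₁) = (111555, 5678);  111555² − 386·5678² = 1 ✓
(111555+5678√386)^2 = 24889036049 + 1266818580√386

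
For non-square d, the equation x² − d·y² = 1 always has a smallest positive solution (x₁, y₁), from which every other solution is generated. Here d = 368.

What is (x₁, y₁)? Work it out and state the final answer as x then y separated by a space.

1151 60

√368 = [19; 5,2,5,38, …], period ℓ=4 (even) → k=3
a_0=19:  p_0=19·1+0=19,  q_0=19·0+1=1
…
a_2=2:  p_2=2·96+19=211,  q_2=2·5+1=11
a_3=5:  p_3=5·211+96=1151,  q_3=5·11+5=60
(x₁, y₁) = (1151, 60);  1151² − 368·60² = 1 ✓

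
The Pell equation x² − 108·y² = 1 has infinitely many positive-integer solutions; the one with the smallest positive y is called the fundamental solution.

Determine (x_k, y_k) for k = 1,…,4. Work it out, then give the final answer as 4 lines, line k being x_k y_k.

√108 → a₀=10, period (2,1,1,4,1,1,2,20); ℓ=8 even so k=7
i=0: a=10 ⇒ p=10, q=1
i=1: a=2 ⇒ p=21, q=2
i=2: a=1 ⇒ p=31, q=3
…
i=4: a=4 ⇒ p=239, q=23
i=5: a=1 ⇒ p=291, q=28
i=6: a=1 ⇒ p=530, q=51
i=7: a=2 ⇒ p=1351, q=130
→ (1351, 130).  Check: 1351²=1825201, 108·130²=1825200, difference 1.
(1351+130√108)^2 = 3650401 + 351260√108
(1351+130√108)^3 = 9863382151 + 949104390√108
(1351+130√108)^4 = 26650854921601 + 2564479710520√108

1351 130
3650401 351260
9863382151 949104390
26650854921601 2564479710520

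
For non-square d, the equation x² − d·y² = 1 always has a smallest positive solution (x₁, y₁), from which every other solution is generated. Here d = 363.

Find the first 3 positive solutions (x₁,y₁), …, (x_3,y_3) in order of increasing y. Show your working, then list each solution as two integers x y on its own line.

362 19
262087 13756
189750626 9959325

√363 → a₀=19, period (19,38); ℓ=2 even so k=1
i=0: a=19 ⇒ p=19, q=1
i=1: a=19 ⇒ p=362, q=19
→ (362, 19).  Check: 362²=131044, 363·19²=131043, difference 1.
(362+19√363)^2 = 262087 + 13756√363
(362+19√363)^3 = 189750626 + 9959325√363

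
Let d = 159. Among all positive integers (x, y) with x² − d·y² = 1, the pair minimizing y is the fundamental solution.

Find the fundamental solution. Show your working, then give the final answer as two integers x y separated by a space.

[12; 1,1,1,1,3,1,1,1,1,24] for √159; ℓ=10 ⇒ convergent index 9
k=0  a_k=12  p_k/q_k = 12/1
k=1  a_k=1  p_k/q_k = 13/1
k=2  a_k=1  p_k/q_k = 25/2
k=3  a_k=1  p_k/q_k = 38/3
…
k=5  a_k=3  p_k/q_k = 227/18
…
k=7  a_k=1  p_k/q_k = 517/41
k=8  a_k=1  p_k/q_k = 807/64
k=9  a_k=1  p_k/q_k = 1324/105
→ (1324, 105).  Check: 1324²=1752976, 159·105²=1752975, difference 1.

1324 105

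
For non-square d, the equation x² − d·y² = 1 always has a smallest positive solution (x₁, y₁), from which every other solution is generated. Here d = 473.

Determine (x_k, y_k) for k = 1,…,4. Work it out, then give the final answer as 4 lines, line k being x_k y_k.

√473 → a₀=21, period (1,2,1,42); ℓ=4 even so k=3
step 0: (21, 1)  from 21·(1,0) + (0,1)
…
step 2: (65, 3)  from 2·(22,1) + (21,1)
step 3: (87, 4)  from 1·(65,3) + (22,1)
→ (87, 4).  Check: 87²=7569, 473·4²=7568, difference 1.
(87+4√473)^2 = 15137 + 696√473
(87+4√473)^3 = 2633751 + 121100√473
(87+4√473)^4 = 458257537 + 21070704√473

87 4
15137 696
2633751 121100
458257537 21070704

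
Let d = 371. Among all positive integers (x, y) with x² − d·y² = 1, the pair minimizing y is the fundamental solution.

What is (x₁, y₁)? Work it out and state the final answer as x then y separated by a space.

√371 = [19; 3,1,4,1,3,38, …], period ℓ=6 (even) → k=5
a_0=19:  p_0=19·1+0=19,  q_0=19·0+1=1
a_1=3:  p_1=3·19+1=58,  q_1=3·1+0=3
a_2=1:  p_2=1·58+19=77,  q_2=1·3+1=4
…
a_4=1:  p_4=1·366+77=443,  q_4=1·19+4=23
a_5=3:  p_5=3·443+366=1695,  q_5=3·23+19=88
(x₁, y₁) = (1695, 88);  1695² − 371·88² = 1 ✓

1695 88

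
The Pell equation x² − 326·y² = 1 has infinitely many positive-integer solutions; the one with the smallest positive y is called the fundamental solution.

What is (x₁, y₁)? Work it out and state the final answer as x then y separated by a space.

√326 = [18; 18,36, …], period ℓ=2 (even) → k=1
a_0=18:  p_0=18·1+0=18,  q_0=18·0+1=1
a_1=18:  p_1=18·18+1=325,  q_1=18·1+0=18
→ (325, 18).  Check: 325²=105625, 326·18²=105624, difference 1.

325 18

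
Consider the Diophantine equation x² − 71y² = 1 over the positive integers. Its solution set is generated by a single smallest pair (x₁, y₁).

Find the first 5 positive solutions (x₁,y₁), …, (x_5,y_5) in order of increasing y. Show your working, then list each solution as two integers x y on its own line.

√71 = [8; 2,2,1,7,1,2,2,16, …], period ℓ=8 (even) → k=7
a_0=8:  p_0=8·1+0=8,  q_0=8·0+1=1
a_1=2:  p_1=2·8+1=17,  q_1=2·1+0=2
a_2=2:  p_2=2·17+8=42,  q_2=2·2+1=5
…
a_6=2:  p_6=2·514+455=1483,  q_6=2·61+54=176
a_7=2:  p_7=2·1483+514=3480,  q_7=2·176+61=413
(x₁, y₁) = (3480, 413);  3480² − 71·413² = 1 ✓
(x_2, y_2) = (3480·3480 + 71·413·413, 3480·413 + 413·3480) = (24220799, 2874480)
(x_3, y_3) = (3480·24220799 + 71·413·2874480, 3480·2874480 + 413·24220799) = (168576757560, 20006380387)
(x_4, y_4) = (3480·168576757560 + 71·413·20006380387, 3480·20006380387 + 413·168576757560) = (1173294208396801, 139244404619040)
(x_5, y_5) = (3480·1173294208396801 + 71·413·139244404619040, 3480·139244404619040 + 413·1173294208396801) = (8166127521864977400, 969141036142138013)

3480 413
24220799 2874480
168576757560 20006380387
1173294208396801 139244404619040
8166127521864977400 969141036142138013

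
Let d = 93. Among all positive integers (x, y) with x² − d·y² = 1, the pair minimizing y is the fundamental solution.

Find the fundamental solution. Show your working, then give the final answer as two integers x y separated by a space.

12151 1260

d=93: √d = [9; 1,1,1,4,6,4,1,1,1,18] (ℓ=10, even), read p_9/q_9
step 0: (9, 1)  from 9·(1,0) + (0,1)
step 1: (10, 1)  from 1·(9,1) + (1,0)
…
step 4: (135, 14)  from 4·(29,3) + (19,2)
step 5: (839, 87)  from 6·(135,14) + (29,3)
step 6: (3491, 362)  from 4·(839,87) + (135,14)
step 7: (4330, 449)  from 1·(3491,362) + (839,87)
step 8: (7821, 811)  from 1·(4330,449) + (3491,362)
step 9: (12151, 1260)  from 1·(7821,811) + (4330,449)
→ (12151, 1260).  Check: 12151²=147646801, 93·1260²=147646800, difference 1.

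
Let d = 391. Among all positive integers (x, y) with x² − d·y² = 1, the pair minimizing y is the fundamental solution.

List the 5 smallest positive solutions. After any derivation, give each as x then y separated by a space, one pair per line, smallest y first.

7338680 371133
107712448284799 5447252648880
1580934379957370111960 79951288138564985667
23203943031010998074028940801 1173473838473442730776750240
340572625285638001757449457184853400 17223497977856489447705304337580733

d=391: √d = [19; 1,3,2,2,1,…,3,1,38] (ℓ=16, even), read p_15/q_15
k=0  a_k=19  p_k/q_k = 19/1
…
k=3  a_k=2  p_k/q_k = 178/9
k=4  a_k=2  p_k/q_k = 435/22
k=5  a_k=1  p_k/q_k = 613/31
…
k=7  a_k=2  p_k/q_k = 2709/137
…
k=10  a_k=1  p_k/q_k = 160266/8105
k=11  a_k=1  p_k/q_k = 268013/13554
…
k=14  a_k=3  p_k/q_k = 5678083/287153
k=15  a_k=1  p_k/q_k = 7338680/371133
→ (7338680, 371133).  Check: 7338680²=53856224142400, 391·371133²=53856224142399, difference 1.
k=2:  x_2 = 7338680·7338680+391·371133·371133 = 107712448284799,  y_2 = 7338680·371133+371133·7338680 = 5447252648880
k=3:  x_3 = 7338680·107712448284799+391·371133·5447252648880 = 1580934379957370111960,  y_3 = 7338680·5447252648880+371133·107712448284799 = 79951288138564985667
k=4:  x_4 = 7338680·1580934379957370111960+391·371133·79951288138564985667 = 23203943031010998074028940801,  y_4 = 7338680·79951288138564985667+371133·1580934379957370111960 = 1173473838473442730776750240
k=5:  x_5 = 7338680·23203943031010998074028940801+391·371133·1173473838473442730776750240 = 340572625285638001757449457184853400,  y_5 = 7338680·1173473838473442730776750240+371133·23203943031010998074028940801 = 17223497977856489447705304337580733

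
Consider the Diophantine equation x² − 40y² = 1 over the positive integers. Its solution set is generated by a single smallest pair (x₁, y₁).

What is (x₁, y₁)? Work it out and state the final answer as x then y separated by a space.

√40 → a₀=6, period (3,12); ℓ=2 even so k=1
k=0  a_k=6  p_k/q_k = 6/1
k=1  a_k=3  p_k/q_k = 19/3
fundamental: x₁=19, y₁=3  (since 361 − 40·9 = 1)

19 3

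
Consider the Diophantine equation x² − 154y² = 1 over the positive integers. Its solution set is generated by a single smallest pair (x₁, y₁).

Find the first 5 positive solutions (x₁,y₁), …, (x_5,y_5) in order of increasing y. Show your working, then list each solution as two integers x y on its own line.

21295 1716
906954049 73084440
38627172925615 3112666297884
1645131293994988801 132568457553795120
70066141772619400108975 5646090604103467862916

d=154: √d = [12; 2,2,3,1,2,1,3,2,2,24] (ℓ=10, even), read p_9/q_9
a_0=12:  p_0=12·1+0=12,  q_0=12·0+1=1
…
a_3=3:  p_3=3·62+25=211,  q_3=3·5+2=17
…
a_8=2:  p_8=2·3847+1030=8724,  q_8=2·310+83=703
a_9=2:  p_9=2·8724+3847=21295,  q_9=2·703+310=1716
→ (21295, 1716).  Check: 21295²=453477025, 154·1716²=453477024, difference 1.
(x_2, y_2) = (21295·21295 + 154·1716·1716, 21295·1716 + 1716·21295) = (906954049, 73084440)
(x_3, y_3) = (21295·906954049 + 154·1716·73084440, 21295·73084440 + 1716·906954049) = (38627172925615, 3112666297884)
(x_4, y_4) = (21295·38627172925615 + 154·1716·3112666297884, 21295·3112666297884 + 1716·38627172925615) = (1645131293994988801, 132568457553795120)
(x_5, y_5) = (21295·1645131293994988801 + 154·1716·132568457553795120, 21295·132568457553795120 + 1716·1645131293994988801) = (70066141772619400108975, 5646090604103467862916)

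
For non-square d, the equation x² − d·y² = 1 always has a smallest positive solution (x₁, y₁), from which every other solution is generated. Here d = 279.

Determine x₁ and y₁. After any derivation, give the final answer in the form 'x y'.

d=279: √d = [16; 1,2,2,1,2,2,1,32] (ℓ=8, even), read p_7/q_7
a_0=16:  p_0=16·1+0=16,  q_0=16·0+1=1
…
a_2=2:  p_2=2·17+16=50,  q_2=2·1+1=3
…
a_4=1:  p_4=1·117+50=167,  q_4=1·7+3=10
…
a_6=2:  p_6=2·451+167=1069,  q_6=2·27+10=64
a_7=1:  p_7=1·1069+451=1520,  q_7=1·64+27=91
(x₁, y₁) = (1520, 91);  1520² − 279·91² = 1 ✓

1520 91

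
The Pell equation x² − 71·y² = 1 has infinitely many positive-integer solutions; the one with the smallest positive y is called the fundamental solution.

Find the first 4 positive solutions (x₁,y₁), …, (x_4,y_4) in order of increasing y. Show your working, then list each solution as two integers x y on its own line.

3480 413
24220799 2874480
168576757560 20006380387
1173294208396801 139244404619040

[8; 2,2,1,7,1,2,2,16] for √71; ℓ=8 ⇒ convergent index 7
k=0  a_k=8  p_k/q_k = 8/1
…
k=2  a_k=2  p_k/q_k = 42/5
…
k=6  a_k=2  p_k/q_k = 1483/176
k=7  a_k=2  p_k/q_k = 3480/413
fundamental: x₁=3480, y₁=413  (since 12110400 − 71·170569 = 1)
n=2: (3480,413)∘(3480,413) = (3480·3480+71·413·413, 3480·413+413·3480) = (24220799,2874480)
n=3: (24220799,2874480)∘(3480,413) = (3480·24220799+71·413·2874480, 3480·2874480+413·24220799) = (168576757560,20006380387)
n=4: (168576757560,20006380387)∘(3480,413) = (3480·168576757560+71·413·20006380387, 3480·20006380387+413·168576757560) = (1173294208396801,139244404619040)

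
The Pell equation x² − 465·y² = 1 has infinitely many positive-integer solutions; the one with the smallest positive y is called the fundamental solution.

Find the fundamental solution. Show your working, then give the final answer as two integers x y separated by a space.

√465 → a₀=21, period (1,1,3,2,2,2,3,1,1,42); ℓ=10 even so k=9
step 0: (21, 1)  from 21·(1,0) + (0,1)
step 1: (22, 1)  from 1·(21,1) + (1,0)
step 2: (43, 2)  from 1·(22,1) + (21,1)
…
step 4: (345, 16)  from 2·(151,7) + (43,2)
step 5: (841, 39)  from 2·(345,16) + (151,7)
step 6: (2027, 94)  from 2·(841,39) + (345,16)
step 7: (6922, 321)  from 3·(2027,94) + (841,39)
step 8: (8949, 415)  from 1·(6922,321) + (2027,94)
step 9: (15871, 736)  from 1·(8949,415) + (6922,321)
→ (15871, 736).  Check: 15871²=251888641, 465·736²=251888640, difference 1.

15871 736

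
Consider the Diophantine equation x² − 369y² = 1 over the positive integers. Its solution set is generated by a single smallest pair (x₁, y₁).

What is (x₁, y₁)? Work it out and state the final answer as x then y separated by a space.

√369 = [19; 4,1,3,2,7,4,7,2,3,1,4,38, …], period ℓ=12 (even) → k=11
i=0: a=19 ⇒ p=19, q=1
…
i=6: a=4 ⇒ p=25414, q=1323
…
i=9: a=3 ⇒ p=1364557, q=71036
i=10: a=1 ⇒ p=1758061, q=91521
i=11: a=4 ⇒ p=8396801, q=437120
(x₁, y₁) = (8396801, 437120);  8396801² − 369·437120² = 1 ✓

8396801 437120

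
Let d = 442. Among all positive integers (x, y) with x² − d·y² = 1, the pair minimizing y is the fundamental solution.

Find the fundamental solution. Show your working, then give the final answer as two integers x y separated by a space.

[21; 42] for √442; ℓ=1 ⇒ convergent index 1
k=0  a_k=21  p_k/q_k = 21/1
k=1  a_k=42  p_k/q_k = 883/42
→ (883, 42).  Check: 883²=779689, 442·42²=779688, difference 1.

883 42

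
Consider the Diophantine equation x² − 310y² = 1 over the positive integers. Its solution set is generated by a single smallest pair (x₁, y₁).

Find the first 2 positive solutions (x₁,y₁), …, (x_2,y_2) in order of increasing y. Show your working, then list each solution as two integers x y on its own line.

848719 48204
1440647881921 81823301352

√310 → a₀=17, period (1,1,1,1,5,…,1,1,34); ℓ=16 even so k=15
step 0: (17, 1)  from 17·(1,0) + (0,1)
step 1: (18, 1)  from 1·(17,1) + (1,0)
step 2: (35, 2)  from 1·(18,1) + (17,1)
step 3: (53, 3)  from 1·(35,2) + (18,1)
…
step 5: (493, 28)  from 5·(88,5) + (53,3)
step 6: (1567, 89)  from 3·(493,28) + (88,5)
step 7: (2060, 117)  from 1·(1567,89) + (493,28)
step 8: (5687, 323)  from 2·(2060,117) + (1567,89)
step 9: (7747, 440)  from 1·(5687,323) + (2060,117)
step 10: (28928, 1643)  from 3·(7747,440) + (5687,323)
step 11: (152387, 8655)  from 5·(28928,1643) + (7747,440)
step 12: (181315, 10298)  from 1·(152387,8655) + (28928,1643)
step 13: (333702, 18953)  from 1·(181315,10298) + (152387,8655)
step 14: (515017, 29251)  from 1·(333702,18953) + (181315,10298)
step 15: (848719, 48204)  from 1·(515017,29251) + (333702,18953)
(x₁, y₁) = (848719, 48204);  848719² − 310·48204² = 1 ✓
(x_2, y_2) = (848719·848719 + 310·48204·48204, 848719·48204 + 48204·848719) = (1440647881921, 81823301352)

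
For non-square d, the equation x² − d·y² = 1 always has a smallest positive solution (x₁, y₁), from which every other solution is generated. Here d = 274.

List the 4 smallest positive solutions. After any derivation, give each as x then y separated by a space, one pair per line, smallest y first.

[16; 1,1,4,4,1,1,32] for √274; ℓ=7 ⇒ convergent index 13
step 0: (16, 1)  from 16·(1,0) + (0,1)
step 1: (17, 1)  from 1·(16,1) + (1,0)
step 2: (33, 2)  from 1·(17,1) + (16,1)
step 3: (149, 9)  from 4·(33,2) + (17,1)
…
step 6: (1407, 85)  from 1·(778,47) + (629,38)
…
step 8: (47209, 2852)  from 1·(45802,2767) + (1407,85)
step 9: (93011, 5619)  from 1·(47209,2852) + (45802,2767)
step 10: (419253, 25328)  from 4·(93011,5619) + (47209,2852)
step 11: (1770023, 106931)  from 4·(419253,25328) + (93011,5619)
step 12: (2189276, 132259)  from 1·(1770023,106931) + (419253,25328)
step 13: (3959299, 239190)  from 1·(2189276,132259) + (1770023,106931)
→ (3959299, 239190).  Check: 3959299²=15676048571401, 274·239190²=15676048571400, difference 1.
k=2:  x_2 = 3959299·3959299+274·239190·239190 = 31352097142801,  y_2 = 3959299·239190+239190·3959299 = 1894049455620
k=3:  x_3 = 3959299·31352097142801+274·239190·1894049455620 = 248264653730785753699,  y_3 = 3959299·1894049455620+239190·31352097142801 = 14998216231173381570
k=4:  x_4 = 3959299·248264653730785753699+274·239190·14998216231173381570 = 1965907990503261255572251201,  y_4 = 3959299·14998216231173381570+239190·248264653730785753699 = 118764845051735182903983240

3959299 239190
31352097142801 1894049455620
248264653730785753699 14998216231173381570
1965907990503261255572251201 118764845051735182903983240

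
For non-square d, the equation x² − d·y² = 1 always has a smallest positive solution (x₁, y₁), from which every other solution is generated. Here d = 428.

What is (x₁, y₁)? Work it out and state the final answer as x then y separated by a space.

1850887 89466

√428 = [20; 1,2,4,1,5,10,5,1,4,2,1,40, …], period ℓ=12 (even) → k=11
i=0: a=20 ⇒ p=20, q=1
i=1: a=1 ⇒ p=21, q=1
i=2: a=2 ⇒ p=62, q=3
i=3: a=4 ⇒ p=269, q=13
i=4: a=1 ⇒ p=331, q=16
i=5: a=5 ⇒ p=1924, q=93
i=6: a=10 ⇒ p=19571, q=946
…
i=8: a=1 ⇒ p=119350, q=5769
…
i=10: a=2 ⇒ p=1273708, q=61567
i=11: a=1 ⇒ p=1850887, q=89466
fundamental: x₁=1850887, y₁=89466  (since 3425782686769 − 428·8004165156 = 1)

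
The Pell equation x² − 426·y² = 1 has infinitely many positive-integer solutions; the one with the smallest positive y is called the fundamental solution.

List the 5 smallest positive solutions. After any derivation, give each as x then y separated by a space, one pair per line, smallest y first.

88751 4300
15753480001 763258600
2796274207048751 135479928012900
496344264283813920001 24047958181382517200
88102099596109264220968751 4268560672976279640021500

√426 = [20; 1,1,1,3,2,6,2,3,1,1,1,40, …], period ℓ=12 (even) → k=11
i=0: a=20 ⇒ p=20, q=1
i=1: a=1 ⇒ p=21, q=1
i=2: a=1 ⇒ p=41, q=2
i=3: a=1 ⇒ p=62, q=3
i=4: a=3 ⇒ p=227, q=11
i=5: a=2 ⇒ p=516, q=25
…
i=8: a=3 ⇒ p=24809, q=1202
i=9: a=1 ⇒ p=31971, q=1549
i=10: a=1 ⇒ p=56780, q=2751
i=11: a=1 ⇒ p=88751, q=4300
(x₁, y₁) = (88751, 4300);  88751² − 426·4300² = 1 ✓
n=2: (88751,4300)∘(88751,4300) = (88751·88751+426·4300·4300, 88751·4300+4300·88751) = (15753480001,763258600)
n=3: (15753480001,763258600)∘(88751,4300) = (88751·15753480001+426·4300·763258600, 88751·763258600+4300·15753480001) = (2796274207048751,135479928012900)
n=4: (2796274207048751,135479928012900)∘(88751,4300) = (88751·2796274207048751+426·4300·135479928012900, 88751·135479928012900+4300·2796274207048751) = (496344264283813920001,24047958181382517200)
n=5: (496344264283813920001,24047958181382517200)∘(88751,4300) = (88751·496344264283813920001+426·4300·24047958181382517200, 88751·24047958181382517200+4300·496344264283813920001) = (88102099596109264220968751,4268560672976279640021500)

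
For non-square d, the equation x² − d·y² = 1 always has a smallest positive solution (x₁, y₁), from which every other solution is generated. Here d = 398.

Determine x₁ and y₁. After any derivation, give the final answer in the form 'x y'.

[19; 1,18,1,38] for √398; ℓ=4 ⇒ convergent index 3
k=0  a_k=19  p_k/q_k = 19/1
k=1  a_k=1  p_k/q_k = 20/1
k=2  a_k=18  p_k/q_k = 379/19
k=3  a_k=1  p_k/q_k = 399/20
(x₁, y₁) = (399, 20);  399² − 398·20² = 1 ✓

399 20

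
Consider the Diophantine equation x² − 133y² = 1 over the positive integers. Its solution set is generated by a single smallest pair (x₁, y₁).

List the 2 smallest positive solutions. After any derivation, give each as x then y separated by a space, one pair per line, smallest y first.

d=133: √d = [11; 1,1,7,5,1,…,1,1,22] (ℓ=16, even), read p_15/q_15
a_0=11:  p_0=11·1+0=11,  q_0=11·0+1=1
a_1=1:  p_1=1·11+1=12,  q_1=1·1+0=1
…
a_6=1:  p_6=1·1061+888=1949,  q_6=1·92+77=169
a_7=1:  p_7=1·1949+1061=3010,  q_7=1·169+92=261
…
a_10=1:  p_10=1·10979+7969=18948,  q_10=1·952+691=1643
a_11=1:  p_11=1·18948+10979=29927,  q_11=1·1643+952=2595
a_12=5:  p_12=5·29927+18948=168583,  q_12=5·2595+1643=14618
a_13=7:  p_13=7·168583+29927=1210008,  q_13=7·14618+2595=104921
a_14=1:  p_14=1·1210008+168583=1378591,  q_14=1·104921+14618=119539
a_15=1:  p_15=1·1378591+1210008=2588599,  q_15=1·119539+104921=224460
fundamental: x₁=2588599, y₁=224460  (since 6700844782801 − 133·50382291600 = 1)
k=2:  x_2 = 2588599·2588599+133·224460·224460 = 13401689565601,  y_2 = 2588599·224460+224460·2588599 = 1162073863080

2588599 224460
13401689565601 1162073863080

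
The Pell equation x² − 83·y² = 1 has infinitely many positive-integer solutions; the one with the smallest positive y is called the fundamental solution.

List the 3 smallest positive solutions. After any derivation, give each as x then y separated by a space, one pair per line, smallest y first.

82 9
13447 1476
2205226 242055

d=83: √d = [9; 9,18] (ℓ=2, even), read p_1/q_1
k=0  a_k=9  p_k/q_k = 9/1
k=1  a_k=9  p_k/q_k = 82/9
→ (82, 9).  Check: 82²=6724, 83·9²=6723, difference 1.
k=2:  x_2 = 82·82+83·9·9 = 13447,  y_2 = 82·9+9·82 = 1476
k=3:  x_3 = 82·13447+83·9·1476 = 2205226,  y_3 = 82·1476+9·13447 = 242055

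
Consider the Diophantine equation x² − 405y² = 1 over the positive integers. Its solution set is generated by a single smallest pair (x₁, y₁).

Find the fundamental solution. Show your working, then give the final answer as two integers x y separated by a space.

√405 = [20; 8,40, …], period ℓ=2 (even) → k=1
i=0: a=20 ⇒ p=20, q=1
i=1: a=8 ⇒ p=161, q=8
(x₁, y₁) = (161, 8);  161² − 405·8² = 1 ✓

161 8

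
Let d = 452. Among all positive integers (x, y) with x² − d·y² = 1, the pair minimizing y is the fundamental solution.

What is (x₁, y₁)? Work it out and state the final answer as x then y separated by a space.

1204353 56648

d=452: √d = [21; 3,1,5,3,10,3,5,1,3,42] (ℓ=10, even), read p_9/q_9
i=0: a=21 ⇒ p=21, q=1
i=1: a=3 ⇒ p=64, q=3
…
i=3: a=5 ⇒ p=489, q=23
…
i=5: a=10 ⇒ p=16009, q=753
i=6: a=3 ⇒ p=49579, q=2332
i=7: a=5 ⇒ p=263904, q=12413
i=8: a=1 ⇒ p=313483, q=14745
i=9: a=3 ⇒ p=1204353, q=56648
fundamental: x₁=1204353, y₁=56648  (since 1450466148609 − 452·3208995904 = 1)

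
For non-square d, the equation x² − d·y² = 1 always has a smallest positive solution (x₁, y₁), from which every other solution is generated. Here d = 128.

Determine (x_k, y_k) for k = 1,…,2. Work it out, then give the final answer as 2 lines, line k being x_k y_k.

577 51
665857 58854

d=128: √d = [11; 3,5,3,22] (ℓ=4, even), read p_3/q_3
i=0: a=11 ⇒ p=11, q=1
i=1: a=3 ⇒ p=34, q=3
i=2: a=5 ⇒ p=181, q=16
i=3: a=3 ⇒ p=577, q=51
(x₁, y₁) = (577, 51);  577² − 128·51² = 1 ✓
k=2:  x_2 = 577·577+128·51·51 = 665857,  y_2 = 577·51+51·577 = 58854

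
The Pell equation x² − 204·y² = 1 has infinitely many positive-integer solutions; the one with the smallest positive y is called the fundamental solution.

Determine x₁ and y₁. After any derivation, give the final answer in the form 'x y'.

4999 350

√204 → a₀=14, period (3,1,1,6,1,1,3,28); ℓ=8 even so k=7
k=0  a_k=14  p_k/q_k = 14/1
…
k=3  a_k=1  p_k/q_k = 100/7
k=4  a_k=6  p_k/q_k = 657/46
…
k=6  a_k=1  p_k/q_k = 1414/99
k=7  a_k=3  p_k/q_k = 4999/350
→ (4999, 350).  Check: 4999²=24990001, 204·350²=24990000, difference 1.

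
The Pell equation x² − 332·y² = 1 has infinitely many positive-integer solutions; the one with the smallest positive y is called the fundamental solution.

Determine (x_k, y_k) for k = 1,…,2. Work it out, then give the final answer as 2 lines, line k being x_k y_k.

d=332: √d = [18; 4,1,1,8,1,1,4,36] (ℓ=8, even), read p_7/q_7
step 0: (18, 1)  from 18·(1,0) + (0,1)
step 1: (73, 4)  from 4·(18,1) + (1,0)
step 2: (91, 5)  from 1·(73,4) + (18,1)
…
step 4: (1403, 77)  from 8·(164,9) + (91,5)
step 5: (1567, 86)  from 1·(1403,77) + (164,9)
step 6: (2970, 163)  from 1·(1567,86) + (1403,77)
step 7: (13447, 738)  from 4·(2970,163) + (1567,86)
→ (13447, 738).  Check: 13447²=180821809, 332·738²=180821808, difference 1.
n=2: (13447,738)∘(13447,738) = (13447·13447+332·738·738, 13447·738+738·13447) = (361643617,19847772)

13447 738
361643617 19847772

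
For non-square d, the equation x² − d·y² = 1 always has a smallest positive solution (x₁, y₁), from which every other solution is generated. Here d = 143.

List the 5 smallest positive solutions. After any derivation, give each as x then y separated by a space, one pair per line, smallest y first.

d=143: √d = [11; 1,22] (ℓ=2, even), read p_1/q_1
step 0: (11, 1)  from 11·(1,0) + (0,1)
step 1: (12, 1)  from 1·(11,1) + (1,0)
(x₁, y₁) = (12, 1);  12² − 143·1² = 1 ✓
n=2: (12,1)∘(12,1) = (12·12+143·1·1, 12·1+1·12) = (287,24)
n=3: (287,24)∘(12,1) = (12·287+143·1·24, 12·24+1·287) = (6876,575)
n=4: (6876,575)∘(12,1) = (12·6876+143·1·575, 12·575+1·6876) = (164737,13776)
n=5: (164737,13776)∘(12,1) = (12·164737+143·1·13776, 12·13776+1·164737) = (3946812,330049)

12 1
287 24
6876 575
164737 13776
3946812 330049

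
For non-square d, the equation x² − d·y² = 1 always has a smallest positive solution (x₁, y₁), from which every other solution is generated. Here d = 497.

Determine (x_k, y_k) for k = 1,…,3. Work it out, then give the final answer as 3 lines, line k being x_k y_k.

1201887 53912
2889064721537 129592263888
6944658661946678751 311510514535059400

d=497: √d = [22; 3,2,2,5,6,5,2,2,3,44] (ℓ=10, even), read p_9/q_9
k=0  a_k=22  p_k/q_k = 22/1
…
k=3  a_k=2  p_k/q_k = 379/17
k=4  a_k=5  p_k/q_k = 2051/92
…
k=6  a_k=5  p_k/q_k = 65476/2937
k=7  a_k=2  p_k/q_k = 143637/6443
k=8  a_k=2  p_k/q_k = 352750/15823
k=9  a_k=3  p_k/q_k = 1201887/53912
fundamental: x₁=1201887, y₁=53912  (since 1444532360769 − 497·2906503744 = 1)
(x_2, y_2) = (1201887·1201887 + 497·53912·53912, 1201887·53912 + 53912·1201887) = (2889064721537, 129592263888)
(x_3, y_3) = (1201887·2889064721537 + 497·53912·129592263888, 1201887·129592263888 + 53912·2889064721537) = (6944658661946678751, 311510514535059400)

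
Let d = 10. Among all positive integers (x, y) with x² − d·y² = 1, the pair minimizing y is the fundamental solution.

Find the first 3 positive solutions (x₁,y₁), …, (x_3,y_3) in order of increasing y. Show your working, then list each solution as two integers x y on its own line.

19 6
721 228
27379 8658

d=10: √d = [3; 6] (ℓ=1, odd), read p_1/q_1
a_0=3:  p_0=3·1+0=3,  q_0=3·0+1=1
a_1=6:  p_1=6·3+1=19,  q_1=6·1+0=6
fundamental: x₁=19, y₁=6  (since 361 − 10·36 = 1)
(x_2, y_2) = (19·19 + 10·6·6, 19·6 + 6·19) = (721, 228)
(x_3, y_3) = (19·721 + 10·6·228, 19·228 + 6·721) = (27379, 8658)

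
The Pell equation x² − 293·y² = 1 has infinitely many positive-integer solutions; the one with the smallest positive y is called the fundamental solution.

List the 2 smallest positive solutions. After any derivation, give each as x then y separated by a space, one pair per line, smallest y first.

12320649 719780
303596783562401 17736313474440

d=293: √d = [17; 8,1,1,8,34] (ℓ=5, odd), read p_9/q_9
k=0  a_k=17  p_k/q_k = 17/1
k=1  a_k=8  p_k/q_k = 137/8
k=2  a_k=1  p_k/q_k = 154/9
k=3  a_k=1  p_k/q_k = 291/17
…
k=5  a_k=34  p_k/q_k = 84679/4947
k=6  a_k=8  p_k/q_k = 679914/39721
k=7  a_k=1  p_k/q_k = 764593/44668
k=8  a_k=1  p_k/q_k = 1444507/84389
k=9  a_k=8  p_k/q_k = 12320649/719780
fundamental: x₁=12320649, y₁=719780  (since 151798391781201 − 293·518083248400 = 1)
(12320649+719780√293)^2 = 303596783562401 + 17736313474440√293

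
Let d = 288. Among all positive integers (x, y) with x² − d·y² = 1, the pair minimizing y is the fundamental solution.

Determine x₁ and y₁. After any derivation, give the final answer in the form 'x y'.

d=288: √d = [16; 1,32] (ℓ=2, even), read p_1/q_1
a_0=16:  p_0=16·1+0=16,  q_0=16·0+1=1
a_1=1:  p_1=1·16+1=17,  q_1=1·1+0=1
(x₁, y₁) = (17, 1);  17² − 288·1² = 1 ✓

17 1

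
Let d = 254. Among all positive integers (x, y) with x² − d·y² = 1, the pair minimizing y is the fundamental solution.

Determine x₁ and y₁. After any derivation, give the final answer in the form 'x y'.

d=254: √d = [15; 1,14,1,30] (ℓ=4, even), read p_3/q_3
i=0: a=15 ⇒ p=15, q=1
i=1: a=1 ⇒ p=16, q=1
i=2: a=14 ⇒ p=239, q=15
i=3: a=1 ⇒ p=255, q=16
→ (255, 16).  Check: 255²=65025, 254·16²=65024, difference 1.

255 16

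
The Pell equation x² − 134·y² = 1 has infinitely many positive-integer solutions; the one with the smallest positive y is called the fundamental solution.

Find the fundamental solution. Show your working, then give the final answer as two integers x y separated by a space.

√134 → a₀=11, period (1,1,2,1,3,…,1,1,22); ℓ=14 even so k=13
step 0: (11, 1)  from 11·(1,0) + (0,1)
…
step 2: (23, 2)  from 1·(12,1) + (11,1)
step 3: (58, 5)  from 2·(23,2) + (12,1)
…
step 6: (382, 33)  from 1·(301,26) + (81,7)
…
step 8: (4503, 389)  from 1·(4121,356) + (382,33)
step 9: (17630, 1523)  from 3·(4503,389) + (4121,356)
step 10: (22133, 1912)  from 1·(17630,1523) + (4503,389)
step 11: (61896, 5347)  from 2·(22133,1912) + (17630,1523)
step 12: (84029, 7259)  from 1·(61896,5347) + (22133,1912)
step 13: (145925, 12606)  from 1·(84029,7259) + (61896,5347)
(x₁, y₁) = (145925, 12606);  145925² − 134·12606² = 1 ✓

145925 12606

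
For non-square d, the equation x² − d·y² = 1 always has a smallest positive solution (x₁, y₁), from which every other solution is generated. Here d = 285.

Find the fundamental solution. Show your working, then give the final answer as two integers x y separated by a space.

2431 144

d=285: √d = [16; 1,7,2,7,1,32] (ℓ=6, even), read p_5/q_5
i=0: a=16 ⇒ p=16, q=1
…
i=3: a=2 ⇒ p=287, q=17
i=4: a=7 ⇒ p=2144, q=127
i=5: a=1 ⇒ p=2431, q=144
fundamental: x₁=2431, y₁=144  (since 5909761 − 285·20736 = 1)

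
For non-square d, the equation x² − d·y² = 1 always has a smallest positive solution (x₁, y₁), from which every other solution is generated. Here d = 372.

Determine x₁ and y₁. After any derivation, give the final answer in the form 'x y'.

√372 → a₀=19, period (3,2,12,2,3,38); ℓ=6 even so k=5
step 0: (19, 1)  from 19·(1,0) + (0,1)
…
step 2: (135, 7)  from 2·(58,3) + (19,1)
step 3: (1678, 87)  from 12·(135,7) + (58,3)
step 4: (3491, 181)  from 2·(1678,87) + (135,7)
step 5: (12151, 630)  from 3·(3491,181) + (1678,87)
→ (12151, 630).  Check: 12151²=147646801, 372·630²=147646800, difference 1.

12151 630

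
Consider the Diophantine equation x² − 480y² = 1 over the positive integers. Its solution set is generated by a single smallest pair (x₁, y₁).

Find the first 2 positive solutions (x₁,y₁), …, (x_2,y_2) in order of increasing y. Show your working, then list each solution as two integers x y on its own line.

241 11
116161 5302

[21; 1,9,1,42] for √480; ℓ=4 ⇒ convergent index 3
i=0: a=21 ⇒ p=21, q=1
…
i=2: a=9 ⇒ p=219, q=10
i=3: a=1 ⇒ p=241, q=11
fundamental: x₁=241, y₁=11  (since 58081 − 480·121 = 1)
k=2:  x_2 = 241·241+480·11·11 = 116161,  y_2 = 241·11+11·241 = 5302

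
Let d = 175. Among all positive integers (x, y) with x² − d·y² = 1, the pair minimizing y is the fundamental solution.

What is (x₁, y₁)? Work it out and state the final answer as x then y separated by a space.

√175 → a₀=13, period (4,2,1,2,4,26); ℓ=6 even so k=5
step 0: (13, 1)  from 13·(1,0) + (0,1)
step 1: (53, 4)  from 4·(13,1) + (1,0)
…
step 3: (172, 13)  from 1·(119,9) + (53,4)
step 4: (463, 35)  from 2·(172,13) + (119,9)
step 5: (2024, 153)  from 4·(463,35) + (172,13)
→ (2024, 153).  Check: 2024²=4096576, 175·153²=4096575, difference 1.

2024 153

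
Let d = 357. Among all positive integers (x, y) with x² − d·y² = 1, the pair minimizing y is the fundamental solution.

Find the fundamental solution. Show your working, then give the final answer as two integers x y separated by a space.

3401 180

√357 → a₀=18, period (1,8,2,8,1,36); ℓ=6 even so k=5
step 0: (18, 1)  from 18·(1,0) + (0,1)
step 1: (19, 1)  from 1·(18,1) + (1,0)
step 2: (170, 9)  from 8·(19,1) + (18,1)
step 3: (359, 19)  from 2·(170,9) + (19,1)
step 4: (3042, 161)  from 8·(359,19) + (170,9)
step 5: (3401, 180)  from 1·(3042,161) + (359,19)
→ (3401, 180).  Check: 3401²=11566801, 357·180²=11566800, difference 1.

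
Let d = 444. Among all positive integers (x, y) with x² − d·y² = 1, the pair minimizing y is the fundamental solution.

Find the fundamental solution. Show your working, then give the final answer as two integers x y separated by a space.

295 14

√444 → a₀=21, period (14,42); ℓ=2 even so k=1
i=0: a=21 ⇒ p=21, q=1
i=1: a=14 ⇒ p=295, q=14
(x₁, y₁) = (295, 14);  295² − 444·14² = 1 ✓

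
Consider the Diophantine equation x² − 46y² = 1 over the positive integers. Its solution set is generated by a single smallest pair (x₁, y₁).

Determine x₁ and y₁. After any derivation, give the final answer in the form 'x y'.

[6; 1,3,1,1,2,6,2,1,1,3,1,12] for √46; ℓ=12 ⇒ convergent index 11
k=0  a_k=6  p_k/q_k = 6/1
k=1  a_k=1  p_k/q_k = 7/1
k=2  a_k=3  p_k/q_k = 27/4
k=3  a_k=1  p_k/q_k = 34/5
k=4  a_k=1  p_k/q_k = 61/9
k=5  a_k=2  p_k/q_k = 156/23
k=6  a_k=6  p_k/q_k = 997/147
k=7  a_k=2  p_k/q_k = 2150/317
…
k=9  a_k=1  p_k/q_k = 5297/781
k=10  a_k=3  p_k/q_k = 19038/2807
k=11  a_k=1  p_k/q_k = 24335/3588
fundamental: x₁=24335, y₁=3588  (since 592192225 − 46·12873744 = 1)

24335 3588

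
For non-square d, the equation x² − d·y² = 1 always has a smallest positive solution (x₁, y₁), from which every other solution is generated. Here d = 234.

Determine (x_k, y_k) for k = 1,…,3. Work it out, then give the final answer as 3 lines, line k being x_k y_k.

5201 340
54100801 3536680
562756526801 36788545020

√234 = [15; 3,2,1,2,1,2,3,30, …], period ℓ=8 (even) → k=7
i=0: a=15 ⇒ p=15, q=1
…
i=4: a=2 ⇒ p=413, q=27
…
i=6: a=2 ⇒ p=1545, q=101
i=7: a=3 ⇒ p=5201, q=340
→ (5201, 340).  Check: 5201²=27050401, 234·340²=27050400, difference 1.
(x_2, y_2) = (5201·5201 + 234·340·340, 5201·340 + 340·5201) = (54100801, 3536680)
(x_3, y_3) = (5201·54100801 + 234·340·3536680, 5201·3536680 + 340·54100801) = (562756526801, 36788545020)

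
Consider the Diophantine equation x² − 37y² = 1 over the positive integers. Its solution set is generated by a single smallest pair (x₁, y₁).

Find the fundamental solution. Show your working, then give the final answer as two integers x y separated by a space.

73 12

d=37: √d = [6; 12] (ℓ=1, odd), read p_1/q_1
i=0: a=6 ⇒ p=6, q=1
i=1: a=12 ⇒ p=73, q=12
→ (73, 12).  Check: 73²=5329, 37·12²=5328, difference 1.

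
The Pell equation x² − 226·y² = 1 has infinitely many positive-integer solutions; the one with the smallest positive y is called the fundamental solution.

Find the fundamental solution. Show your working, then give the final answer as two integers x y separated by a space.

451 30

√226 → a₀=15, period (30); ℓ=1 odd so k=1
i=0: a=15 ⇒ p=15, q=1
i=1: a=30 ⇒ p=451, q=30
fundamental: x₁=451, y₁=30  (since 203401 − 226·900 = 1)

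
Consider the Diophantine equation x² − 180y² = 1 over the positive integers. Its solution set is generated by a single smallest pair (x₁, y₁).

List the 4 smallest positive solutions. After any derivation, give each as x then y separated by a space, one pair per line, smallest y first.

√180 = [13; 2,2,2,26, …], period ℓ=4 (even) → k=3
k=0  a_k=13  p_k/q_k = 13/1
…
k=2  a_k=2  p_k/q_k = 67/5
k=3  a_k=2  p_k/q_k = 161/12
fundamental: x₁=161, y₁=12  (since 25921 − 180·144 = 1)
(161+12√180)^2 = 51841 + 3864√180
(161+12√180)^3 = 16692641 + 1244196√180
(161+12√180)^4 = 5374978561 + 400627248√180

161 12
51841 3864
16692641 1244196
5374978561 400627248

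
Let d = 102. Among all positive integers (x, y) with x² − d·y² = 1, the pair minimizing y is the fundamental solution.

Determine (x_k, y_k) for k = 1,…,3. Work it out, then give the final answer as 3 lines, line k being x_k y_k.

d=102: √d = [10; 10,20] (ℓ=2, even), read p_1/q_1
i=0: a=10 ⇒ p=10, q=1
i=1: a=10 ⇒ p=101, q=10
fundamental: x₁=101, y₁=10  (since 10201 − 102·100 = 1)
k=2:  x_2 = 101·101+102·10·10 = 20401,  y_2 = 101·10+10·101 = 2020
k=3:  x_3 = 101·20401+102·10·2020 = 4120901,  y_3 = 101·2020+10·20401 = 408030

101 10
20401 2020
4120901 408030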